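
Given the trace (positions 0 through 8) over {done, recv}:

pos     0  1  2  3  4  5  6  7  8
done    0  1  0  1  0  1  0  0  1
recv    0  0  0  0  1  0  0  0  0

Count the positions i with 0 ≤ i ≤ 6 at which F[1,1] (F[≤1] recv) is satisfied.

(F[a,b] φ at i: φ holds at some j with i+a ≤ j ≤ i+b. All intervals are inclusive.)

Evaluate at each i in [0,6]:
  i=0: ✗ (none in [1,1])
  i=1: ✗ (none in [2,2])
  i=2: ✓ (witness j=3)
  i=3: ✓ (witness j=4)
  i=4: ✗ (none in [5,5])
  i=5: ✗ (none in [6,6])
  i=6: ✗ (none in [7,7])
Positions where it holds: {2, 3} → 2.

2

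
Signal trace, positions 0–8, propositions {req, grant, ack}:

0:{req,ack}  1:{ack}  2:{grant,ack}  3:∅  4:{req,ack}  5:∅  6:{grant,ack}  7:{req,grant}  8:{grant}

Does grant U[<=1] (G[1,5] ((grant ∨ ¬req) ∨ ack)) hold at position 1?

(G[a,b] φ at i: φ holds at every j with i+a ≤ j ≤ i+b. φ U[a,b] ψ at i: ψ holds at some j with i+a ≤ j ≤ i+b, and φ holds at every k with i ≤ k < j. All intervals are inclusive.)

Need some j in [1,2] with G[1,5] ((grant ∨ ¬req) ∨ ack), and grant at every k in [1,j-1].
  j=1: G[1,5] ((grant ∨ ¬req) ∨ ack) holds; no prefix to check → satisfied.

Yes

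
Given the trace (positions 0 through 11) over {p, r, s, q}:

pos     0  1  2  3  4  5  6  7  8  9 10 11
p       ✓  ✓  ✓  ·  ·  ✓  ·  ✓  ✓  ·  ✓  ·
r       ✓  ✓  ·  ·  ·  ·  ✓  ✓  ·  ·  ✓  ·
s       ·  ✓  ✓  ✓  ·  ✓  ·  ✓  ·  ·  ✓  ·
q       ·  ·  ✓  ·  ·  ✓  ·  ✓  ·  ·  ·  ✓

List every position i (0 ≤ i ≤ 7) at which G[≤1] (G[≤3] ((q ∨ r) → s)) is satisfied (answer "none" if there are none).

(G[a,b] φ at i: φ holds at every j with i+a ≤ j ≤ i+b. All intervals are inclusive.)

1

Evaluate at each i in [0,7]:
  i=0: ✗ (fails at j=0)
  i=1: ✓ (all of [1,2])
  i=2: ✗ (fails at j=3)
  i=3: ✗ (fails at j=3)
  i=4: ✗ (fails at j=4)
  i=5: ✗ (fails at j=5)
  i=6: ✗ (fails at j=6)
  i=7: ✗ (fails at j=8)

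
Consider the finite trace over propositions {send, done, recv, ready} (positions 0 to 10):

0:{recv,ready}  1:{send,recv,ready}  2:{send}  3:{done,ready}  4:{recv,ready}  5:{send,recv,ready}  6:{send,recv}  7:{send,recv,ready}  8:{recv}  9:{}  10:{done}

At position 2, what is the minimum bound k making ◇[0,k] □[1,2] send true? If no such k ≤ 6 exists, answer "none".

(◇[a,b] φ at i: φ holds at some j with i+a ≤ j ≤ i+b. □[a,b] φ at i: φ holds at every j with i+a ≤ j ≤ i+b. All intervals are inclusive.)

2

Scan j = 2,3,… for □[1,2] send:
  j=2: fails
  j=3: fails
  j=4: holds
First hit at j=4, so smallest k = 4-2 = 2.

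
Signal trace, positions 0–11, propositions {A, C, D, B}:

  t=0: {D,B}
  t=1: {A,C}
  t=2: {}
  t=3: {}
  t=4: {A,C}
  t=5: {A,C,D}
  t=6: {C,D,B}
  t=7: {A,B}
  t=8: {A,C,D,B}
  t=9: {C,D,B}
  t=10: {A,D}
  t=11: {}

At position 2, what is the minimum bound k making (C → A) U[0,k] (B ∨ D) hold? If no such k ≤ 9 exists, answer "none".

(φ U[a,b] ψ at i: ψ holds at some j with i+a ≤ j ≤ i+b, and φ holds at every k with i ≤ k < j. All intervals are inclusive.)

Need earliest j ≥ 2 with (B ∨ D), and (C → A) at every k in [2,j-1].
  j=2: rhs fails.
  j=3: rhs fails.
  j=4: rhs fails.
  j=5: rhs holds; lhs holds on [2,4]. k = 3.

3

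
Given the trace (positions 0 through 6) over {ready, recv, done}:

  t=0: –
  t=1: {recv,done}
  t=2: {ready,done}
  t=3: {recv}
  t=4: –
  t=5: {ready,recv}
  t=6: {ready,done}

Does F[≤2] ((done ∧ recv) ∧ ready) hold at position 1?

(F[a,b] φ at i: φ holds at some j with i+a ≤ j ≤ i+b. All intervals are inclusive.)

Check ((done ∧ recv) ∧ ready) at each j in [1,3]:
  j=1: false
  j=2: false
  j=3: false
No position in the window satisfies it → formula fails.

No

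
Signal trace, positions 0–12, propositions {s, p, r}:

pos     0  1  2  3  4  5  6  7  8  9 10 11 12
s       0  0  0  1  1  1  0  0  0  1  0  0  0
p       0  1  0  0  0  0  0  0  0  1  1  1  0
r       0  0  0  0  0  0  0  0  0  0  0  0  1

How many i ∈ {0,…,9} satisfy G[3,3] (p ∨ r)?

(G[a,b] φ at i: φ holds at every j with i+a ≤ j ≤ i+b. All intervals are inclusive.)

4

Evaluate at each i in [0,9]:
  i=0: ✗ (fails at j=3)
  i=1: ✗ (fails at j=4)
  i=2: ✗ (fails at j=5)
  i=3: ✗ (fails at j=6)
  i=4: ✗ (fails at j=7)
  i=5: ✗ (fails at j=8)
  i=6: ✓ (all of [9,9])
  i=7: ✓ (all of [10,10])
  i=8: ✓ (all of [11,11])
  i=9: ✓ (all of [12,12])
Positions where it holds: {6, 7, 8, 9} → 4.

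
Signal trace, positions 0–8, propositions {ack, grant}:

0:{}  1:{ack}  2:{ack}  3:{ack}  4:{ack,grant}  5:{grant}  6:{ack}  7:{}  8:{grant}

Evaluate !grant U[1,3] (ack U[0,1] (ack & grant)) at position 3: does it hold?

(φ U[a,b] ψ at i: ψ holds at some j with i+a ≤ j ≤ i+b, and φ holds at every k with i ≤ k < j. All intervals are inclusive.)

Holds

Need some j in [4,6] with (ack U[0,1] (ack & grant)), and !grant at every k in [3,j-1].
  j=4: (ack U[0,1] (ack & grant)) holds; !grant holds at every k in [3,3] → satisfied.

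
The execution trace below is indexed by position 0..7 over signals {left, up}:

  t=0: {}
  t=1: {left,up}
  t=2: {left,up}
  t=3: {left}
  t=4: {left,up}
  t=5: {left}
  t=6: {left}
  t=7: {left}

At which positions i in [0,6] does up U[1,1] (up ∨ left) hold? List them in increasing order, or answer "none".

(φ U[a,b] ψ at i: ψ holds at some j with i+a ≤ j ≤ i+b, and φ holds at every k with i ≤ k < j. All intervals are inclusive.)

Evaluate at each i in [0,6]:
  i=0: ✗ (lhs fails at k=0 before rhs at j=1)
  i=1: ✓ (rhs at j=2; lhs holds on [1,1])
  i=2: ✓ (rhs at j=3; lhs holds on [2,2])
  i=3: ✗ (lhs fails at k=3 before rhs at j=4)
  i=4: ✓ (rhs at j=5; lhs holds on [4,4])
  i=5: ✗ (lhs fails at k=5 before rhs at j=6)
  i=6: ✗ (lhs fails at k=6 before rhs at j=7)

1, 2, 4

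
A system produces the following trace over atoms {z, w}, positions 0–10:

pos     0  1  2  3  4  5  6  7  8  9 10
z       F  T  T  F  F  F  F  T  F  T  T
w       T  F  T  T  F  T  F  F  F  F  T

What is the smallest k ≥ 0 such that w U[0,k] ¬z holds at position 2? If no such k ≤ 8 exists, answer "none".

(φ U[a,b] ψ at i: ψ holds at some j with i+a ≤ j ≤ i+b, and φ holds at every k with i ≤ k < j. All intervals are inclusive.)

1

Need earliest j ≥ 2 with ¬z, and w at every k in [2,j-1].
  j=2: rhs fails.
  j=3: rhs holds; lhs holds on [2,2]. k = 1.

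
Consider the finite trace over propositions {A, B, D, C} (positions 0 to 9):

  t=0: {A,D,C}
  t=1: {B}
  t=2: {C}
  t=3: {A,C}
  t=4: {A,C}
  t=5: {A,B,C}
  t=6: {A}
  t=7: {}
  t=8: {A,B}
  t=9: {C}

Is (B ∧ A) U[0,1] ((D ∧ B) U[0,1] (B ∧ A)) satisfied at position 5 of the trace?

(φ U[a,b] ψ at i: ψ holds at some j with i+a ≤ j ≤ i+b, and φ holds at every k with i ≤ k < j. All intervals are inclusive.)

Holds

Need some j in [5,6] with ((D ∧ B) U[0,1] (B ∧ A)), and (B ∧ A) at every k in [5,j-1].
  j=5: ((D ∧ B) U[0,1] (B ∧ A)) holds; no prefix to check → satisfied.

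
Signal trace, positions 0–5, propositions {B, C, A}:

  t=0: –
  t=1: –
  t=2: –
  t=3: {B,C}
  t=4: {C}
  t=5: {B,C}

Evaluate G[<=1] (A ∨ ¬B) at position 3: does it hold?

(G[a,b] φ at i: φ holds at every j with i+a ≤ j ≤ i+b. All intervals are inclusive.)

Check (A ∨ ¬B) at every j in [3,4]:
  j=3: false
  j=4: true
Fails at j=3 → formula fails.

No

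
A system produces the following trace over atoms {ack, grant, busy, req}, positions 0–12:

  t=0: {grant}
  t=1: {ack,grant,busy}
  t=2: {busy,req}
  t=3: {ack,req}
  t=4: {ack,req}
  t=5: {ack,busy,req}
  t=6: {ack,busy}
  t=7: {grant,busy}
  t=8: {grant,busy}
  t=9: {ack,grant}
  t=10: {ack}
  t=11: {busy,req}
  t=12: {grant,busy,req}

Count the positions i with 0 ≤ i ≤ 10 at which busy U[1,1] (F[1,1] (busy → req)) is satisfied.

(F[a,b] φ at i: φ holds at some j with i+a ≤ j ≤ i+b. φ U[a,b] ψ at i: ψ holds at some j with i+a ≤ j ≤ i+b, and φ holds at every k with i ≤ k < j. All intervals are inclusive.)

4

Evaluate at each i in [0,10]:
  i=0: ✗ (lhs fails at k=0 before rhs at j=1)
  i=1: ✓ (rhs at j=2; lhs holds on [1,1])
  i=2: ✓ (rhs at j=3; lhs holds on [2,2])
  i=3: ✗ (lhs fails at k=3 before rhs at j=4)
  i=4: ✗ (no rhs in [5,5])
  i=5: ✗ (no rhs in [6,6])
  i=6: ✗ (no rhs in [7,7])
  i=7: ✓ (rhs at j=8; lhs holds on [7,7])
  i=8: ✓ (rhs at j=9; lhs holds on [8,8])
  i=9: ✗ (lhs fails at k=9 before rhs at j=10)
  i=10: ✗ (lhs fails at k=10 before rhs at j=11)
Positions where it holds: {1, 2, 7, 8} → 4.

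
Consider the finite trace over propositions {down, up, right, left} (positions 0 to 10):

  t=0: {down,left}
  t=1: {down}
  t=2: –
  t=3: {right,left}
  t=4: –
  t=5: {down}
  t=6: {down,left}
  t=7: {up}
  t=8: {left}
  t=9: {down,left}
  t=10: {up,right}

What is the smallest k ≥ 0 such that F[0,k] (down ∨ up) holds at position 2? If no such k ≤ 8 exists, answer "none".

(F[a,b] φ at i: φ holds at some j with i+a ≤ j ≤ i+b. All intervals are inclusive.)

Scan j = 2,3,… for (down ∨ up):
  j=2: fails
  j=3: fails
  j=4: fails
  j=5: holds
First hit at j=5, so smallest k = 5-2 = 3.

3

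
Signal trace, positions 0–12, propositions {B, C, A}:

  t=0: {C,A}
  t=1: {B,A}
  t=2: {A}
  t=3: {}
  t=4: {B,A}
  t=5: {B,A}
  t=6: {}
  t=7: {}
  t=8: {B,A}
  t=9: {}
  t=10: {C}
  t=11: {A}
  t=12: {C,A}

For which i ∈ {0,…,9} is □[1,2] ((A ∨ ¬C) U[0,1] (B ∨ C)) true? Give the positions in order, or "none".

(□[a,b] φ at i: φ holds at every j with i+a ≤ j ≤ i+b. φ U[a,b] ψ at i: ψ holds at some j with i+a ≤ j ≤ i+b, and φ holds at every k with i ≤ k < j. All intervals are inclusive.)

2, 3, 6, 7, 8, 9

Evaluate at each i in [0,9]:
  i=0: ✗ (fails at j=2)
  i=1: ✗ (fails at j=2)
  i=2: ✓ (all of [3,4])
  i=3: ✓ (all of [4,5])
  i=4: ✗ (fails at j=6)
  i=5: ✗ (fails at j=6)
  i=6: ✓ (all of [7,8])
  i=7: ✓ (all of [8,9])
  i=8: ✓ (all of [9,10])
  i=9: ✓ (all of [10,11])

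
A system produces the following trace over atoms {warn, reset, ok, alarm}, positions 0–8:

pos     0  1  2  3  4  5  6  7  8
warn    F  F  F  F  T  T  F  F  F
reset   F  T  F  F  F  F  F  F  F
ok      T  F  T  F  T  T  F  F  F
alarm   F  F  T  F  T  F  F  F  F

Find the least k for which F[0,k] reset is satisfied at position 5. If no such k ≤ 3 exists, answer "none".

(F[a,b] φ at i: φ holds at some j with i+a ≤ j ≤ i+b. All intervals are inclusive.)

none

Scan j = 5,6,… for reset:
  j=5: fails
  j=6: fails
  j=7: fails
  j=8: fails
No j in [5,8] satisfies it → none.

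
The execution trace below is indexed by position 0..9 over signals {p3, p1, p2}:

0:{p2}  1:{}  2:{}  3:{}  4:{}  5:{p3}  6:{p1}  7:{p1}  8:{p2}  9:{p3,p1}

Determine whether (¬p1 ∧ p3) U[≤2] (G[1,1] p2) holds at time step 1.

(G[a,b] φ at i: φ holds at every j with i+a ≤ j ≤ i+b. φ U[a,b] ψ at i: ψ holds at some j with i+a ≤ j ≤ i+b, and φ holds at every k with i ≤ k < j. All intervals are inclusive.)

Need some j in [1,3] with G[1,1] p2, and (¬p1 ∧ p3) at every k in [1,j-1].
  j=1: G[1,1] p2 — fails at 2.
  j=2: G[1,1] p2 — fails at 3.
  j=3: G[1,1] p2 — fails at 4.
No j in the window works → until fails.

False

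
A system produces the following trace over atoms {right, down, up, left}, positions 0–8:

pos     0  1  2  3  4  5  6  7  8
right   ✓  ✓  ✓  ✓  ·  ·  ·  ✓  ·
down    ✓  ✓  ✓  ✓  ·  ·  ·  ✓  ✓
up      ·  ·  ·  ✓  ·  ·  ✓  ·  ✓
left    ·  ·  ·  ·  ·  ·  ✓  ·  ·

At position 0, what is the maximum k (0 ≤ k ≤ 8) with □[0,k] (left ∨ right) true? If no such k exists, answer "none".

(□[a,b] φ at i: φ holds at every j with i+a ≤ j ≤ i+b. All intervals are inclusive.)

(left ∨ right) must hold from j=0 onward; find where it first fails.
  j=0: holds
  j=1: holds
  j=2: holds
  j=3: holds
  j=4: fails
Holds on [0,3], so largest k = 3.

3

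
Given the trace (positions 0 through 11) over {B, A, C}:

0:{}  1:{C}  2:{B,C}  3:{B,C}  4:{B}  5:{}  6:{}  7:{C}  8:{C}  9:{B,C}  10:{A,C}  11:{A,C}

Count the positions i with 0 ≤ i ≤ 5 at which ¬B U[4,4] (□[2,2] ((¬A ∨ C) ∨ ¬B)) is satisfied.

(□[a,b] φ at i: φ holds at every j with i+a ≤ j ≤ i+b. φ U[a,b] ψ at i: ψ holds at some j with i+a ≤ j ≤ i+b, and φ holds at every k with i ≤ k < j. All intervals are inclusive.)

Evaluate at each i in [0,5]:
  i=0: ✗ (lhs fails at k=2 before rhs at j=4)
  i=1: ✗ (lhs fails at k=2 before rhs at j=5)
  i=2: ✗ (lhs fails at k=2 before rhs at j=6)
  i=3: ✗ (lhs fails at k=3 before rhs at j=7)
  i=4: ✗ (lhs fails at k=4 before rhs at j=8)
  i=5: ✓ (rhs at j=9; lhs holds on [5,8])
Positions where it holds: {5} → 1.

1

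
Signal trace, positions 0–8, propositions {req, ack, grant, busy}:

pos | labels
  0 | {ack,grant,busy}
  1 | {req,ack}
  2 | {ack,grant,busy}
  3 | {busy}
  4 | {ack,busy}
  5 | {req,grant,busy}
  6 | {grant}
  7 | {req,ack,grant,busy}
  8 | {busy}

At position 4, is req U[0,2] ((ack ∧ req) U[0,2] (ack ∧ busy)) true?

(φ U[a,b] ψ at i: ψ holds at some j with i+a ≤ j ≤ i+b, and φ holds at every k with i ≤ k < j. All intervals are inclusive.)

Yes

Need some j in [4,6] with ((ack ∧ req) U[0,2] (ack ∧ busy)), and req at every k in [4,j-1].
  j=4: ((ack ∧ req) U[0,2] (ack ∧ busy)) holds; no prefix to check → satisfied.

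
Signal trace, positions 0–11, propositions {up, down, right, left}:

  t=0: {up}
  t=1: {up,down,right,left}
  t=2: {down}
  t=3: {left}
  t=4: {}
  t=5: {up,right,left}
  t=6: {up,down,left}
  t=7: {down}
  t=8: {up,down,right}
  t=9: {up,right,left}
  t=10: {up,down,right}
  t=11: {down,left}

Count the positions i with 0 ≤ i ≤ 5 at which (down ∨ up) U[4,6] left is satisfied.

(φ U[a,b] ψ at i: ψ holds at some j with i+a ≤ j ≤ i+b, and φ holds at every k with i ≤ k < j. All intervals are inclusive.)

1

Evaluate at each i in [0,5]:
  i=0: ✗ (lhs fails at k=3 before rhs at j=5)
  i=1: ✗ (lhs fails at k=3 before rhs at j=5)
  i=2: ✗ (lhs fails at k=3 before rhs at j=6)
  i=3: ✗ (lhs fails at k=3 before rhs at j=9)
  i=4: ✗ (lhs fails at k=4 before rhs at j=9)
  i=5: ✓ (rhs at j=9; lhs holds on [5,8])
Positions where it holds: {5} → 1.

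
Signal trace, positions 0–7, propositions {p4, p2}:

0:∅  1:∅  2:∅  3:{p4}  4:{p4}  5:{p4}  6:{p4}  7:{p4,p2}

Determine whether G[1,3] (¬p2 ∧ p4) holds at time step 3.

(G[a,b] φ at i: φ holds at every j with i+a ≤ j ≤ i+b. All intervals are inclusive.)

Check (¬p2 ∧ p4) at every j in [4,6]:
  j=4: true
  j=5: true
  j=6: true
All positions satisfy it → formula holds.

Yes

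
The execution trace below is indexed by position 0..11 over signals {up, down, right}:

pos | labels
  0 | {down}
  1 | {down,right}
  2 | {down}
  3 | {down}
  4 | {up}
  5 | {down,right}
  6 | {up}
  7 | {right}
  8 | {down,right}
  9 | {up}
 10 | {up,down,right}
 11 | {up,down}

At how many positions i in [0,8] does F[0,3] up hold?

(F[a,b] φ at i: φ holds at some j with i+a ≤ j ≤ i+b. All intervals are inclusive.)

8

Evaluate at each i in [0,8]:
  i=0: ✗ (none in [0,3])
  i=1: ✓ (witness j=4)
  i=2: ✓ (witness j=4)
  i=3: ✓ (witness j=4)
  i=4: ✓ (witness j=4)
  i=5: ✓ (witness j=6)
  i=6: ✓ (witness j=6)
  i=7: ✓ (witness j=9)
  i=8: ✓ (witness j=9)
Positions where it holds: {1, 2, 3, 4, 5, 6, 7, 8} → 8.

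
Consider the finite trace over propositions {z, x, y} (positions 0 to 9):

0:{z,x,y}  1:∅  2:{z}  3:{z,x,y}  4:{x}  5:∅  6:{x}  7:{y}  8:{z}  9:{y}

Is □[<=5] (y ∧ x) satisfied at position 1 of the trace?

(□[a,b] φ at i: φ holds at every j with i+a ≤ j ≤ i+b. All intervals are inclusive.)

False

Check (y ∧ x) at every j in [1,6]:
  j=1: false
  j=2: false
  j=3: true
  j=4: false
  j=5: false
  j=6: false
Fails at j=1 → formula fails.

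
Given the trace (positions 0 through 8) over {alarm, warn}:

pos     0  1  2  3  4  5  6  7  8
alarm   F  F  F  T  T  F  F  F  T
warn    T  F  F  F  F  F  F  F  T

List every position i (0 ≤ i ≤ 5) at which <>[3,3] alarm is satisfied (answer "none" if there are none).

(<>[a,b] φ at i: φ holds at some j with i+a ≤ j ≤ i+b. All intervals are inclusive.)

Evaluate at each i in [0,5]:
  i=0: ✓ (witness j=3)
  i=1: ✓ (witness j=4)
  i=2: ✗ (none in [5,5])
  i=3: ✗ (none in [6,6])
  i=4: ✗ (none in [7,7])
  i=5: ✓ (witness j=8)

0, 1, 5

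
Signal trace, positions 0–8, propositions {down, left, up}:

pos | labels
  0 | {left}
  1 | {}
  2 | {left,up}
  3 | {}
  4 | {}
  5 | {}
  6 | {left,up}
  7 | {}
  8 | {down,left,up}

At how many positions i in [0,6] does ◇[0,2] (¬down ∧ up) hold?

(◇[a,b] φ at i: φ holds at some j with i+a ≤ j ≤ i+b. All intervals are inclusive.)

Evaluate at each i in [0,6]:
  i=0: ✓ (witness j=2)
  i=1: ✓ (witness j=2)
  i=2: ✓ (witness j=2)
  i=3: ✗ (none in [3,5])
  i=4: ✓ (witness j=6)
  i=5: ✓ (witness j=6)
  i=6: ✓ (witness j=6)
Positions where it holds: {0, 1, 2, 4, 5, 6} → 6.

6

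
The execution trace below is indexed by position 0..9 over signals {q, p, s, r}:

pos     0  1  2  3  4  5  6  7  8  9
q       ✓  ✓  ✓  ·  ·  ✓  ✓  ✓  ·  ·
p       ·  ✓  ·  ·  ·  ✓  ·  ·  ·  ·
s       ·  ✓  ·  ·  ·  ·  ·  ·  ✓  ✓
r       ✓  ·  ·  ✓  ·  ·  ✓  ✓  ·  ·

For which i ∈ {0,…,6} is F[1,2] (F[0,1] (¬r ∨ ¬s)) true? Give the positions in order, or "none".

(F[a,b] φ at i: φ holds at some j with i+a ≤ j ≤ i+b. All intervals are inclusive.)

Evaluate at each i in [0,6]:
  i=0: ✓ (witness j=1)
  i=1: ✓ (witness j=2)
  i=2: ✓ (witness j=3)
  i=3: ✓ (witness j=4)
  i=4: ✓ (witness j=5)
  i=5: ✓ (witness j=6)
  i=6: ✓ (witness j=7)

0, 1, 2, 3, 4, 5, 6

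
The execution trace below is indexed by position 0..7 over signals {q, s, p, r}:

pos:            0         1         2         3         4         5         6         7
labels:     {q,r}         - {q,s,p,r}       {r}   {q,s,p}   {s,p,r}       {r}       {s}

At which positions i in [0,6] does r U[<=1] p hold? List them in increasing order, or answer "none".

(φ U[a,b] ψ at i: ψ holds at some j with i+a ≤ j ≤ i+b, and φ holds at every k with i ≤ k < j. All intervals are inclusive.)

Evaluate at each i in [0,6]:
  i=0: ✗ (no rhs in [0,1])
  i=1: ✗ (lhs fails at k=1 before rhs at j=2)
  i=2: ✓ (rhs at j=2)
  i=3: ✓ (rhs at j=4; lhs holds on [3,3])
  i=4: ✓ (rhs at j=4)
  i=5: ✓ (rhs at j=5)
  i=6: ✗ (no rhs in [6,7])

2, 3, 4, 5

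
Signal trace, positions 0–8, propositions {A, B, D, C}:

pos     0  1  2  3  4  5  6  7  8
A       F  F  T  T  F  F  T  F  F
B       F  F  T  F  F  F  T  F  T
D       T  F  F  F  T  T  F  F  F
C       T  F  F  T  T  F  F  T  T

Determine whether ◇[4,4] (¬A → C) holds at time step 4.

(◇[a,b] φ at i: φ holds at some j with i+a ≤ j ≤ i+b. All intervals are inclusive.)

Yes

Check (¬A → C) at each j in [8,8]:
  j=8: true
Found at j=8 → formula holds.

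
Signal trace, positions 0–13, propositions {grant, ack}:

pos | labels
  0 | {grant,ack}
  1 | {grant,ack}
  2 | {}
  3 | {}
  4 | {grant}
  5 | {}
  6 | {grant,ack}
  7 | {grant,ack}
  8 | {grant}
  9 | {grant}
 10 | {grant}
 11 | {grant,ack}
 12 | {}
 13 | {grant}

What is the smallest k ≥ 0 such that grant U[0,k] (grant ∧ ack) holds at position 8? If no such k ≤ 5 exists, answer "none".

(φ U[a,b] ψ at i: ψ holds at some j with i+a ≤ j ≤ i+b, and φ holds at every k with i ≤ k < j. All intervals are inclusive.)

3

Need earliest j ≥ 8 with (grant ∧ ack), and grant at every k in [8,j-1].
  j=8: rhs fails.
  j=9: rhs fails.
  j=10: rhs fails.
  j=11: rhs holds; lhs holds on [8,10]. k = 3.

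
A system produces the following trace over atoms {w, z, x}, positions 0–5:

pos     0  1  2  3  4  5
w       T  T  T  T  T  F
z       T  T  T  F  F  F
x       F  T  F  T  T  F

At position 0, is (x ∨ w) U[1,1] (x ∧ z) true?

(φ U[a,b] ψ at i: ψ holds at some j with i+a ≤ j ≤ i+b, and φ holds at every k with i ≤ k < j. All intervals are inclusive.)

Yes

Need some j in [1,1] with (x ∧ z), and (x ∨ w) at every k in [0,j-1].
  j=1: (x ∧ z) holds; (x ∨ w) holds at every k in [0,0] → satisfied.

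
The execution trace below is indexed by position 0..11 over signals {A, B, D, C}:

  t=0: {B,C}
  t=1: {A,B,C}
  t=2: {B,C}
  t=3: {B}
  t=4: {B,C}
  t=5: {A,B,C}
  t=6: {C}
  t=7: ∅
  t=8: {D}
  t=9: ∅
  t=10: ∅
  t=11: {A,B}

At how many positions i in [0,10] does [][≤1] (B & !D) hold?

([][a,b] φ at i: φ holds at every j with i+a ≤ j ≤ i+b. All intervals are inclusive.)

Evaluate at each i in [0,10]:
  i=0: ✓ (all of [0,1])
  i=1: ✓ (all of [1,2])
  i=2: ✓ (all of [2,3])
  i=3: ✓ (all of [3,4])
  i=4: ✓ (all of [4,5])
  i=5: ✗ (fails at j=6)
  i=6: ✗ (fails at j=6)
  i=7: ✗ (fails at j=7)
  i=8: ✗ (fails at j=8)
  i=9: ✗ (fails at j=9)
  i=10: ✗ (fails at j=10)
Positions where it holds: {0, 1, 2, 3, 4} → 5.

5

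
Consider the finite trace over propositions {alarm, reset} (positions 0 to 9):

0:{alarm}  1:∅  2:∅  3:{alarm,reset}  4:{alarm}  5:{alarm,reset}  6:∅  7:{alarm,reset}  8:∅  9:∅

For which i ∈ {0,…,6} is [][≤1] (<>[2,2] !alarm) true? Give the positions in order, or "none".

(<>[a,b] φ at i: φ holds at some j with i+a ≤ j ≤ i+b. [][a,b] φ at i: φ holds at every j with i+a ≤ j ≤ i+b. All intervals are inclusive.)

6

Evaluate at each i in [0,6]:
  i=0: ✗ (fails at j=1)
  i=1: ✗ (fails at j=1)
  i=2: ✗ (fails at j=2)
  i=3: ✗ (fails at j=3)
  i=4: ✗ (fails at j=5)
  i=5: ✗ (fails at j=5)
  i=6: ✓ (all of [6,7])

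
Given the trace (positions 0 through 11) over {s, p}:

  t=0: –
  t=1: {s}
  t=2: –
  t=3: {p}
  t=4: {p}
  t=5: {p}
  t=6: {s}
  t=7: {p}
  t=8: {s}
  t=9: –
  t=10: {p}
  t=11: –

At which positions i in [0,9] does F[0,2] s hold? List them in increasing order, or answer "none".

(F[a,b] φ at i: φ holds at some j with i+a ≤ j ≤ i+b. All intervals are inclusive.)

0, 1, 4, 5, 6, 7, 8

Evaluate at each i in [0,9]:
  i=0: ✓ (witness j=1)
  i=1: ✓ (witness j=1)
  i=2: ✗ (none in [2,4])
  i=3: ✗ (none in [3,5])
  i=4: ✓ (witness j=6)
  i=5: ✓ (witness j=6)
  i=6: ✓ (witness j=6)
  i=7: ✓ (witness j=8)
  i=8: ✓ (witness j=8)
  i=9: ✗ (none in [9,11])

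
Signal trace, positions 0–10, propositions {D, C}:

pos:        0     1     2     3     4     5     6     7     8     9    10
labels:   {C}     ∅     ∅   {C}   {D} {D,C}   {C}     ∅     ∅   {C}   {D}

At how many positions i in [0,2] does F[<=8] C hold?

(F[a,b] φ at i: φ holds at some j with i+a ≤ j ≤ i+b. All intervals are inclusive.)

Evaluate at each i in [0,2]:
  i=0: ✓ (witness j=0)
  i=1: ✓ (witness j=3)
  i=2: ✓ (witness j=3)
Positions where it holds: {0, 1, 2} → 3.

3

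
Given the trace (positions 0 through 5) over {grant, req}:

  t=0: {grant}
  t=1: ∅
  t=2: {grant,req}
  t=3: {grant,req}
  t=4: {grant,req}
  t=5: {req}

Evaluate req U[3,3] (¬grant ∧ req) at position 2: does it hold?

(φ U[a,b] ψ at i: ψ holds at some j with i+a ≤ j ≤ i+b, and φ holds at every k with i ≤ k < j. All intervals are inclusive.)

True

Need some j in [5,5] with (¬grant ∧ req), and req at every k in [2,j-1].
  j=5: (¬grant ∧ req) holds; req holds at every k in [2,4] → satisfied.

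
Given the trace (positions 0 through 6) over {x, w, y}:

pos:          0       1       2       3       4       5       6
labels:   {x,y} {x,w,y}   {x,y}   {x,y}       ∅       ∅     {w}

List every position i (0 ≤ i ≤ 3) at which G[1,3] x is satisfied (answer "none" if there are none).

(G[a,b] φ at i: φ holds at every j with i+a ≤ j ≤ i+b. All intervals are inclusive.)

0

Evaluate at each i in [0,3]:
  i=0: ✓ (all of [1,3])
  i=1: ✗ (fails at j=4)
  i=2: ✗ (fails at j=4)
  i=3: ✗ (fails at j=4)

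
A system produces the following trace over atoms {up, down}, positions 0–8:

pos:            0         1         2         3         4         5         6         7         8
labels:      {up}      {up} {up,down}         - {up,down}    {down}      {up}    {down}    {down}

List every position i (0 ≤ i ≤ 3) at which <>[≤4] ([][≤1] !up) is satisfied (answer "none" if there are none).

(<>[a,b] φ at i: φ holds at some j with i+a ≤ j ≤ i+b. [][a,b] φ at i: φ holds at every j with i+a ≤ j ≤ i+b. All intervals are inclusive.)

3

Evaluate at each i in [0,3]:
  i=0: ✗ (none in [0,4])
  i=1: ✗ (none in [1,5])
  i=2: ✗ (none in [2,6])
  i=3: ✓ (witness j=7)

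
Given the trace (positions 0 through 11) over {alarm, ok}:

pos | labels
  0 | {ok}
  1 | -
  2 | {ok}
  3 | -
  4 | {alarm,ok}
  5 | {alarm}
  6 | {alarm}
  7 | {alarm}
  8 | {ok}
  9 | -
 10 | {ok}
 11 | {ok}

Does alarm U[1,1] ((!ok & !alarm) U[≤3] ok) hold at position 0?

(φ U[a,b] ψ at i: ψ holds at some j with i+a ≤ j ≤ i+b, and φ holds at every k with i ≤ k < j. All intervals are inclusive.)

Need some j in [1,1] with ((!ok & !alarm) U[≤3] ok), and alarm at every k in [0,j-1].
  j=1: ((!ok & !alarm) U[≤3] ok) holds, but alarm fails at k=0 → not this j.
No j in the window works → until fails.

Does not hold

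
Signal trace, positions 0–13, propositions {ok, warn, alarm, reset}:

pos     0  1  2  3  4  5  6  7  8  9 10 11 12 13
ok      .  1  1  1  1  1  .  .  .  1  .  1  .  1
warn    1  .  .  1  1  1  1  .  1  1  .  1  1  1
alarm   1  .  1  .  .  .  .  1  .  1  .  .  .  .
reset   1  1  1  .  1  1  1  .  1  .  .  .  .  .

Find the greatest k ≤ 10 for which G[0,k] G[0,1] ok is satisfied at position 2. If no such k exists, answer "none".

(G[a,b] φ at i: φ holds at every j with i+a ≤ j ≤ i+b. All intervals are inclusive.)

2

G[0,1] ok must hold from j=2 onward; find where it first fails.
  j=2: holds
  j=3: holds
  j=4: holds
  j=5: fails
Holds on [2,4], so largest k = 2.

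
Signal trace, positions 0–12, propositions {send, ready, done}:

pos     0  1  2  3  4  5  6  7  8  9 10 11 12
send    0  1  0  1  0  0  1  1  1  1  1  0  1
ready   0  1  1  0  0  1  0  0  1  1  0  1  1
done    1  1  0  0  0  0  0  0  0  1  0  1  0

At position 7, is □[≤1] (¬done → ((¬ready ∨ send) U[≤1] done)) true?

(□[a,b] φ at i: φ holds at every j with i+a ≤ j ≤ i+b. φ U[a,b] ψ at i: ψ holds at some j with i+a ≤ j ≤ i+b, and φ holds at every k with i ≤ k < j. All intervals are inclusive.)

Check (¬done → ((¬ready ∨ send) U[≤1] done)) at every j in [7,8]:
  j=7: antecedent true; consequent fails → ✗
  j=8: antecedent true; consequent holds → ✓
Fails at j=7 → formula fails.

No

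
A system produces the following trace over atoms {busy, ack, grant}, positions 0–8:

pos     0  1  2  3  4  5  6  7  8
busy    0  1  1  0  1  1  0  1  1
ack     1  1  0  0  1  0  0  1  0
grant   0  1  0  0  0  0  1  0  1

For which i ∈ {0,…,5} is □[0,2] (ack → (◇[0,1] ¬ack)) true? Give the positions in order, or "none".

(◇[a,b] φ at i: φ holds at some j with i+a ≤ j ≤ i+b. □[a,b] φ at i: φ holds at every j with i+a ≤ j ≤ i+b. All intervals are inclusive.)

1, 2, 3, 4, 5

Evaluate at each i in [0,5]:
  i=0: ✗ (fails at j=0)
  i=1: ✓ (all of [1,3])
  i=2: ✓ (all of [2,4])
  i=3: ✓ (all of [3,5])
  i=4: ✓ (all of [4,6])
  i=5: ✓ (all of [5,7])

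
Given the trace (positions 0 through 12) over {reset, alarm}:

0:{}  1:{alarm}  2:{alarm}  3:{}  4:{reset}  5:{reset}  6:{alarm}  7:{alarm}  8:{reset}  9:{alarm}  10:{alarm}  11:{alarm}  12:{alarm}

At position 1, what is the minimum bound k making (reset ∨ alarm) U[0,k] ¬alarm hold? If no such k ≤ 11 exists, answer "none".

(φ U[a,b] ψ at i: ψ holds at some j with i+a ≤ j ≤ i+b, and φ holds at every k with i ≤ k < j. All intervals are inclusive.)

Need earliest j ≥ 1 with ¬alarm, and (reset ∨ alarm) at every k in [1,j-1].
  j=1: rhs fails.
  j=2: rhs fails.
  j=3: rhs holds; lhs holds on [1,2]. k = 2.

2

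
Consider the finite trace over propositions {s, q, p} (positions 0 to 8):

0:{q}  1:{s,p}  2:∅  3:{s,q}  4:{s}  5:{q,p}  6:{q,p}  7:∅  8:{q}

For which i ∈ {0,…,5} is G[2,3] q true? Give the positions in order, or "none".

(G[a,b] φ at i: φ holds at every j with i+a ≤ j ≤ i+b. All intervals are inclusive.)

3

Evaluate at each i in [0,5]:
  i=0: ✗ (fails at j=2)
  i=1: ✗ (fails at j=4)
  i=2: ✗ (fails at j=4)
  i=3: ✓ (all of [5,6])
  i=4: ✗ (fails at j=7)
  i=5: ✗ (fails at j=7)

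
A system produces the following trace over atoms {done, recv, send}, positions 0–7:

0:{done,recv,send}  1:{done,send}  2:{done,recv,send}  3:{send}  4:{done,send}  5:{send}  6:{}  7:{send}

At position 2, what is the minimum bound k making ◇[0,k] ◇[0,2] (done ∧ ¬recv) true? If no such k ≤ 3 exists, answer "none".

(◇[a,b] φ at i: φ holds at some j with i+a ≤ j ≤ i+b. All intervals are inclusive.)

0

Scan j = 2,3,… for ◇[0,2] (done ∧ ¬recv):
  j=2: holds
First hit at j=2, so smallest k = 2-2 = 0.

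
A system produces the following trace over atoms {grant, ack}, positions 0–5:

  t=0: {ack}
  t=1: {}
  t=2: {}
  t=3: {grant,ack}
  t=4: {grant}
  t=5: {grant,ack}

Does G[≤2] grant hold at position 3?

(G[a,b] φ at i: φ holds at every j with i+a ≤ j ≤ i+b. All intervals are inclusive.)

Check grant at every j in [3,5]:
  j=3: true
  j=4: true
  j=5: true
All positions satisfy it → formula holds.

True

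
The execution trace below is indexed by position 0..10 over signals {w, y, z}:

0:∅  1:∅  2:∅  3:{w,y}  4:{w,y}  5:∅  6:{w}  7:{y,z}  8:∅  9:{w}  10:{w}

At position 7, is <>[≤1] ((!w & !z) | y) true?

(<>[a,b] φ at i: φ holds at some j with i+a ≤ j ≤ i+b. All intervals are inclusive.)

Check ((!w & !z) | y) at each j in [7,8]:
  j=7: true
  j=8: true
Found at j=7 → formula holds.

Holds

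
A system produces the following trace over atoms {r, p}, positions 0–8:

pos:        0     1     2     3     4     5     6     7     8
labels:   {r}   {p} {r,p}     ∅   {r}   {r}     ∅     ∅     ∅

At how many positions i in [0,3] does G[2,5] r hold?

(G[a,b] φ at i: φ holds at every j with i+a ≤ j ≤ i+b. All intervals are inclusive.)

0

Evaluate at each i in [0,3]:
  i=0: ✗ (fails at j=3)
  i=1: ✗ (fails at j=3)
  i=2: ✗ (fails at j=6)
  i=3: ✗ (fails at j=6)
Positions where it holds: {} → 0.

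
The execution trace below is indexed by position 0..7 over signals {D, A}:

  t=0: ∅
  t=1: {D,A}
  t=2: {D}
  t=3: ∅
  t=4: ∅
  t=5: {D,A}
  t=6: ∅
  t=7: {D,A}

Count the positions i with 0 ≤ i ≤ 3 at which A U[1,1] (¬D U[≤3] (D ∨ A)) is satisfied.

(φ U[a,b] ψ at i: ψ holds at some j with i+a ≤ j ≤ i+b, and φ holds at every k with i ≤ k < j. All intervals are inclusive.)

Evaluate at each i in [0,3]:
  i=0: ✗ (lhs fails at k=0 before rhs at j=1)
  i=1: ✓ (rhs at j=2; lhs holds on [1,1])
  i=2: ✗ (lhs fails at k=2 before rhs at j=3)
  i=3: ✗ (lhs fails at k=3 before rhs at j=4)
Positions where it holds: {1} → 1.

1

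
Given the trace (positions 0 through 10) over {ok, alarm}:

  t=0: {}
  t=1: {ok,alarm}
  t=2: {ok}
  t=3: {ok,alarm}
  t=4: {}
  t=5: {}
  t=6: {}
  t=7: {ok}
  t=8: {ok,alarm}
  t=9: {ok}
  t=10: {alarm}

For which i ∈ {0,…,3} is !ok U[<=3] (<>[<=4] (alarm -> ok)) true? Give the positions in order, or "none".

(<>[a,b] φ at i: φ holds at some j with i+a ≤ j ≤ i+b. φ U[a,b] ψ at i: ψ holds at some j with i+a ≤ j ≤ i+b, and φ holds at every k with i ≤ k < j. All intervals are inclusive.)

Evaluate at each i in [0,3]:
  i=0: ✓ (rhs at j=0)
  i=1: ✓ (rhs at j=1)
  i=2: ✓ (rhs at j=2)
  i=3: ✓ (rhs at j=3)

0, 1, 2, 3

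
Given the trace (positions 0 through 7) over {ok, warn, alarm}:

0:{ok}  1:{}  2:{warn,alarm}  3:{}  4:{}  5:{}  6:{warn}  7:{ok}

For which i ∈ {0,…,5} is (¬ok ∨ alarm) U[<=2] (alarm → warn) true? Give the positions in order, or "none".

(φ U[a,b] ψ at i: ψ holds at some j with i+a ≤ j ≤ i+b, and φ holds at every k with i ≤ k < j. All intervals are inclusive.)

0, 1, 2, 3, 4, 5

Evaluate at each i in [0,5]:
  i=0: ✓ (rhs at j=0)
  i=1: ✓ (rhs at j=1)
  i=2: ✓ (rhs at j=2)
  i=3: ✓ (rhs at j=3)
  i=4: ✓ (rhs at j=4)
  i=5: ✓ (rhs at j=5)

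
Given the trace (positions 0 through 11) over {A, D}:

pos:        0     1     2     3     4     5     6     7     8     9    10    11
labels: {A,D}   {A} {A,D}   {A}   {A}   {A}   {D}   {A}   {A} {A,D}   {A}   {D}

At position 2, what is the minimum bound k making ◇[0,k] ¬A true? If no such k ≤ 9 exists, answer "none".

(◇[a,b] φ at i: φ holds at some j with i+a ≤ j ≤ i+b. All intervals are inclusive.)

4

Scan j = 2,3,… for ¬A:
  j=2: fails
  j=3: fails
  j=4: fails
  j=5: fails
  j=6: holds
First hit at j=6, so smallest k = 6-2 = 4.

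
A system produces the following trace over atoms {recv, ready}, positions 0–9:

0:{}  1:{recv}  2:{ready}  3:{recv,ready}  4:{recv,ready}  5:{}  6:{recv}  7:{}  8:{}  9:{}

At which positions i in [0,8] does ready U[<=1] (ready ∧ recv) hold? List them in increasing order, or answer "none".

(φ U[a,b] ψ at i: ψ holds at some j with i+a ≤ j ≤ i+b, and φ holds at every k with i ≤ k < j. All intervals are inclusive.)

Evaluate at each i in [0,8]:
  i=0: ✗ (no rhs in [0,1])
  i=1: ✗ (no rhs in [1,2])
  i=2: ✓ (rhs at j=3; lhs holds on [2,2])
  i=3: ✓ (rhs at j=3)
  i=4: ✓ (rhs at j=4)
  i=5: ✗ (no rhs in [5,6])
  i=6: ✗ (no rhs in [6,7])
  i=7: ✗ (no rhs in [7,8])
  i=8: ✗ (no rhs in [8,9])

2, 3, 4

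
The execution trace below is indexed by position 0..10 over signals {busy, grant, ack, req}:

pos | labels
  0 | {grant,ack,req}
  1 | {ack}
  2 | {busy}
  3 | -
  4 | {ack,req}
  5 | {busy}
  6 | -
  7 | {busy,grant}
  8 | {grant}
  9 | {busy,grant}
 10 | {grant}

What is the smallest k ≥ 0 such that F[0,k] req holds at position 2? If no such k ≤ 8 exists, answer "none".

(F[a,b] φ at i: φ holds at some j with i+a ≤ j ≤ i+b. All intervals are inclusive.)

2

Scan j = 2,3,… for req:
  j=2: fails
  j=3: fails
  j=4: holds
First hit at j=4, so smallest k = 4-2 = 2.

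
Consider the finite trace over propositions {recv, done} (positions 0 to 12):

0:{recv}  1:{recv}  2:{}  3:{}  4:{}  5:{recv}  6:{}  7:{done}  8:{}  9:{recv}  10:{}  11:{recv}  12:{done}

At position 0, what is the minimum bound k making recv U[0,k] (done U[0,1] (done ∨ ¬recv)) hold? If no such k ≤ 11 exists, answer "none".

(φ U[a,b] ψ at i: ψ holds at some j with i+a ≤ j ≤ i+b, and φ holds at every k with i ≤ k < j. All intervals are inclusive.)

Need earliest j ≥ 0 with (done U[0,1] (done ∨ ¬recv)), and recv at every k in [0,j-1].
  j=0: rhs fails.
  j=1: rhs fails.
  j=2: rhs holds; lhs holds on [0,1]. k = 2.

2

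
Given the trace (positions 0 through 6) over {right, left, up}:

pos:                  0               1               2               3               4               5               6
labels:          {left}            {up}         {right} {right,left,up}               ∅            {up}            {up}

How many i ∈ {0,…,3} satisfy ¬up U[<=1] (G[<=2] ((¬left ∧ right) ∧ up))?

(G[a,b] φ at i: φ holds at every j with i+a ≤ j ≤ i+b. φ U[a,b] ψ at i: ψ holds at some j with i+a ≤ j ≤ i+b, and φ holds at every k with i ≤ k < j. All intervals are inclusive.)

Evaluate at each i in [0,3]:
  i=0: ✗ (no rhs in [0,1])
  i=1: ✗ (no rhs in [1,2])
  i=2: ✗ (no rhs in [2,3])
  i=3: ✗ (no rhs in [3,4])
Positions where it holds: {} → 0.

0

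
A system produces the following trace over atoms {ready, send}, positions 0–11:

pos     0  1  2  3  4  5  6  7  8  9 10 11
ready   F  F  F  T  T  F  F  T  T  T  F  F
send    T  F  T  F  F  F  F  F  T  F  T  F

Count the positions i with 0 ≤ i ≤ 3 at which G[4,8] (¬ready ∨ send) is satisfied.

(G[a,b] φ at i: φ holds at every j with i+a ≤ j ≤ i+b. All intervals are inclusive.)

0

Evaluate at each i in [0,3]:
  i=0: ✗ (fails at j=4)
  i=1: ✗ (fails at j=7)
  i=2: ✗ (fails at j=7)
  i=3: ✗ (fails at j=7)
Positions where it holds: {} → 0.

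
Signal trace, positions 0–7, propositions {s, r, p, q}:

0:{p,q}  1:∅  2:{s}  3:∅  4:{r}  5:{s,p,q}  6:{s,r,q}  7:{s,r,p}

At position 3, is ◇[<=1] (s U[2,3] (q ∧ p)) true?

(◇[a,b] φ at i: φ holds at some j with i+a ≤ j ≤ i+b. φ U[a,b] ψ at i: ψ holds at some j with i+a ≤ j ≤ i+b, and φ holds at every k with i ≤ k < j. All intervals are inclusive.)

Check (s U[2,3] (q ∧ p)) at each j in [3,4]:
  j=3: fails
  j=4: fails
No position in the window satisfies it → formula fails.

Does not hold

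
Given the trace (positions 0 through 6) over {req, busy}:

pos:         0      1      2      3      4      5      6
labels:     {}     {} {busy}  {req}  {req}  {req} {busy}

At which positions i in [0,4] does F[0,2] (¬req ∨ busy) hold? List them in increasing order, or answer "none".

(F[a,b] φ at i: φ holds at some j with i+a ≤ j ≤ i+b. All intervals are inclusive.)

0, 1, 2, 4

Evaluate at each i in [0,4]:
  i=0: ✓ (witness j=0)
  i=1: ✓ (witness j=1)
  i=2: ✓ (witness j=2)
  i=3: ✗ (none in [3,5])
  i=4: ✓ (witness j=6)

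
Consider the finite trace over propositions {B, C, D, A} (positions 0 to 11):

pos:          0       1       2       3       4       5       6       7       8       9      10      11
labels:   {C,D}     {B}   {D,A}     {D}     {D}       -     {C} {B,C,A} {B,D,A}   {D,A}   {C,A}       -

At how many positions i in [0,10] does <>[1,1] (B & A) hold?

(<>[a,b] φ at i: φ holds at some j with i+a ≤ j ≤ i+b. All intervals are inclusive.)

Evaluate at each i in [0,10]:
  i=0: ✗ (none in [1,1])
  i=1: ✗ (none in [2,2])
  i=2: ✗ (none in [3,3])
  i=3: ✗ (none in [4,4])
  i=4: ✗ (none in [5,5])
  i=5: ✗ (none in [6,6])
  i=6: ✓ (witness j=7)
  i=7: ✓ (witness j=8)
  i=8: ✗ (none in [9,9])
  i=9: ✗ (none in [10,10])
  i=10: ✗ (none in [11,11])
Positions where it holds: {6, 7} → 2.

2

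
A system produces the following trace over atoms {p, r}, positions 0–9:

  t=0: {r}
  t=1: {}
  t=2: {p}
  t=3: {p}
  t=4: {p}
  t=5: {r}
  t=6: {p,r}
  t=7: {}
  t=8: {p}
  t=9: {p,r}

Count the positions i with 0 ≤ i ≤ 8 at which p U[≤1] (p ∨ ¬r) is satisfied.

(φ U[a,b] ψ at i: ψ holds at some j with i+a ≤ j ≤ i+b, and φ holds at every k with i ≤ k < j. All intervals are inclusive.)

7

Evaluate at each i in [0,8]:
  i=0: ✗ (lhs fails at k=0 before rhs at j=1)
  i=1: ✓ (rhs at j=1)
  i=2: ✓ (rhs at j=2)
  i=3: ✓ (rhs at j=3)
  i=4: ✓ (rhs at j=4)
  i=5: ✗ (lhs fails at k=5 before rhs at j=6)
  i=6: ✓ (rhs at j=6)
  i=7: ✓ (rhs at j=7)
  i=8: ✓ (rhs at j=8)
Positions where it holds: {1, 2, 3, 4, 6, 7, 8} → 7.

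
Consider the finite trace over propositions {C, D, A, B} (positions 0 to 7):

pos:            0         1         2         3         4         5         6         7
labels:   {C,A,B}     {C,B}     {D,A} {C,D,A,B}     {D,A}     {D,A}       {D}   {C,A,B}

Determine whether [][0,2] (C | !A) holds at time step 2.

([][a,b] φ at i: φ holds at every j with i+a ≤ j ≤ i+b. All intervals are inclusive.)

Does not hold

Check (C | !A) at every j in [2,4]:
  j=2: false
  j=3: true
  j=4: false
Fails at j=2 → formula fails.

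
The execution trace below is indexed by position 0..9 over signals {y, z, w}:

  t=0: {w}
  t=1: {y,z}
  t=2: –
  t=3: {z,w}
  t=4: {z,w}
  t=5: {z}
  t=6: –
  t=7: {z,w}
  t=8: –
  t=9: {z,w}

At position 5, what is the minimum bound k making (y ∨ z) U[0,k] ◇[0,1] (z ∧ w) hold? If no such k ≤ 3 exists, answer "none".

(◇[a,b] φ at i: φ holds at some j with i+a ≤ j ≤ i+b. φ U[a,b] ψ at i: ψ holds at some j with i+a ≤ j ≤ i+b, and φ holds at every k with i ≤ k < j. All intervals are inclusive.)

1

Need earliest j ≥ 5 with ◇[0,1] (z ∧ w), and (y ∨ z) at every k in [5,j-1].
  j=5: rhs fails.
  j=6: rhs holds; lhs holds on [5,5]. k = 1.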